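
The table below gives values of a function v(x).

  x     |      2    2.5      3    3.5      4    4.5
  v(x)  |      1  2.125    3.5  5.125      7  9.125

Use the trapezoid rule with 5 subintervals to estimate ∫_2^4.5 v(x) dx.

Δx = 0.5.
T_5 = (0.5/2)·[1 + 2·2.125 + 2·3.5 + 2·5.125 + 2·7 + 9.125] = 11.40625.

11.40625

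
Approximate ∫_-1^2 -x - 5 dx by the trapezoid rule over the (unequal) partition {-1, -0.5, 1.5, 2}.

-16.5

Subinterval widths: 0.5, 2, 0.5.
f(-1) = -4, f(-0.5) = -4.5, f(1.5) = -6.5, f(2) = -7.
On each subinterval the trapezoid contributes (Δx_i/2)·[f(x_{i-1}) + f(x_i)].
Sum = -16.5.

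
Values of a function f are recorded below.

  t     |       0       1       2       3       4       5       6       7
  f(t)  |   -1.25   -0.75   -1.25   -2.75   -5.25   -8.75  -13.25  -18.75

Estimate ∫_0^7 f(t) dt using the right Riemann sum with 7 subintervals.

Δt = 1.
Sum = 1·[(-0.75) + (-1.25) + (-2.75) + (-5.25) + (-8.75) + (-13.25) + (-18.75)] = -50.75.

-50.75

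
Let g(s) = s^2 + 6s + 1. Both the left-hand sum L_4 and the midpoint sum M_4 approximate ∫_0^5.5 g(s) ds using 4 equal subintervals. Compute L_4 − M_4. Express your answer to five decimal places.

L_4 = 109.95703125.
M_4 ≈ 150.8417969.
L_4 − M_4 ≈ -40.88477.

-40.88477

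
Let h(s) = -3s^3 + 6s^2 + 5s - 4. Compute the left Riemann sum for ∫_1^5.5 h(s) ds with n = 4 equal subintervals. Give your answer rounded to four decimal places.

-154.0459

Δs = (5.5 − 1)/4 = 1.125.
Left endpoints: 1, 2.125, 3.25, 4.375.
h(1) = 4, h(2.125) = 2525/512, h(3.25) = -27.359375, h(4.375) = -60673/512.
Sum = Δs · [h(1) + h(2.125) + h(3.25) + h(4.375)].
Sum ≈ -154.0459.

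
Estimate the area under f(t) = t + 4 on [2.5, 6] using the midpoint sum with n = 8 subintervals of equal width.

Δt = (6 − 2.5)/8 = 0.4375.
Midpoints: 2.71875, 3.15625, 3.59375, 4.03125, 4.46875, 4.90625, 5.34375, 5.78125.
f(2.71875) = 6.71875, f(3.15625) = 7.15625, f(3.59375) = 7.59375, f(4.03125) = 8.03125, f(4.46875) = 8.46875, f(4.90625) = 8.90625, f(5.34375) = 9.34375, f(5.78125) = 9.78125.
Sum = Δt · [f(2.71875) + f(3.15625) + f(3.59375) + ...].
Sum = 28.875.

28.875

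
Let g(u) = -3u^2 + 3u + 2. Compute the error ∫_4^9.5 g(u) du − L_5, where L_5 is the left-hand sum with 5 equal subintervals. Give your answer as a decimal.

Exact integral: ∫_4^9.5 g(u) du = -671.
L_5 = -560.89.
Error = -671 − (-560.89) = -110.11.

-110.11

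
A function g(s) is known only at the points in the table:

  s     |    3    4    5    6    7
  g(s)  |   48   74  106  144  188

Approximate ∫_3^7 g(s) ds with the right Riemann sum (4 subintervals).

Δs = 1.
Sum = 1·[74 + 106 + 144 + 188] = 512.

512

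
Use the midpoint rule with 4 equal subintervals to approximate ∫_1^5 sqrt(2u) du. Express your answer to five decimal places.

Δu = (5 − 1)/4 = 1.
Midpoints: 1.5, 2.5, 3.5, 4.5.
f(1.5) ≈ 1.73205, f(2.5) ≈ 2.23607, f(3.5) ≈ 2.64575, f(4.5) ≈ 3.00000.
Sum = Δu · [f(1.5) + f(2.5) + f(3.5) + f(4.5)].
Sum ≈ 9.61387.

9.61387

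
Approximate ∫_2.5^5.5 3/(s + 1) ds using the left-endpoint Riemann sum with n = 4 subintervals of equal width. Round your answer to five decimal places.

Δs = (5.5 − 2.5)/4 = 0.75.
Left endpoints: 2.5, 3.25, 4, 4.75.
f(2.5) = 6/7, f(3.25) = 12/17, f(4) = 0.6, f(4.75) = 12/23.
Sum = Δs · [f(2.5) + f(3.25) + f(4) + f(4.75)].
Sum ≈ 2.01357.

2.01357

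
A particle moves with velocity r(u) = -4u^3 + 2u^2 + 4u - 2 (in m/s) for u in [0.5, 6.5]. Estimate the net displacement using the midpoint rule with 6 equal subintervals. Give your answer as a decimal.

-1510

Δu = (6.5 − 0.5)/6 = 1.
Midpoints: 1, 2, 3, 4, 5, 6.
r(1) = 0, r(2) = -18, r(3) = -80, r(4) = -210, r(5) = -432, r(6) = -770.
Sum = Δu · [r(1) + r(2) + r(3) + ...].
Sum = -1510.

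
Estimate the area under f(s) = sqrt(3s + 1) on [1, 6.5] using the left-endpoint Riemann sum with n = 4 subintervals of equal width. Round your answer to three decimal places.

17.046

Δs = (6.5 − 1)/4 = 1.375.
Left endpoints: 1, 2.375, 3.75, 5.125.
f(1) ≈ 2.000, f(2.375) ≈ 2.850, f(3.75) ≈ 3.500, f(5.125) ≈ 4.047.
Sum = Δs · [f(1) + f(2.375) + f(3.75) + f(5.125)].
Sum ≈ 17.046.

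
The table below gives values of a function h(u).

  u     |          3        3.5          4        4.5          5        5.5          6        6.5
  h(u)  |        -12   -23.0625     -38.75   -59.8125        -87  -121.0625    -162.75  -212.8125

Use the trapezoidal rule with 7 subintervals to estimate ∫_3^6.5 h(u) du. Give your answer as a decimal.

-302.421875

Δu = 0.5.
T_7 = (0.5/2)·[(-12) + 2·(-23.0625) + 2·(-38.75) + 2·(-59.8125) + 2·(-87) + 2·(-121.0625) + 2·(-162.75) + (-212.8125)] = -302.421875.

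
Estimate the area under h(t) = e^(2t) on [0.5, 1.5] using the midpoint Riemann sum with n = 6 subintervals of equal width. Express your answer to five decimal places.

Δt = (1.5 − 0.5)/6 = 1/6.
Midpoints: 7/12, 0.75, 11/12, 13/12, 1.25, 17/12.
h(7/12) ≈ 3.21127, h(0.75) ≈ 4.48169, h(11/12) ≈ 6.25470, h(13/12) ≈ 8.72914, h(1.25) ≈ 12.18249, h(17/12) ≈ 17.00204.
Sum = Δt · [h(7/12) + h(0.75) + h(11/12) + ...].
Sum ≈ 8.64356.

8.64356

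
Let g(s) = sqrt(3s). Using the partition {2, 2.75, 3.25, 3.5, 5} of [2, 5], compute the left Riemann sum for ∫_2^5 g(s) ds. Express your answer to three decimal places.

8.914

Subinterval widths: 0.75, 0.5, 0.25, 1.5.
Left endpoints: 2, 2.75, 3.25, 3.5.
g(2) ≈ 2.449, g(2.75) ≈ 2.872, g(3.25) ≈ 3.122, g(3.5) ≈ 3.240.
Sum = Σ Δs_i · g(s_i).
Sum ≈ 8.914.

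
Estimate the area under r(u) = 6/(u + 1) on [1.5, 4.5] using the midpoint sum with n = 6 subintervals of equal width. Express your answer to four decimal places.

4.7229

Δu = (4.5 − 1.5)/6 = 0.5.
Midpoints: 1.75, 2.25, 2.75, 3.25, 3.75, 4.25.
r(1.75) = 24/11, r(2.25) = 24/13, r(2.75) = 1.6, r(3.25) = 24/17, r(3.75) = 24/19, r(4.25) = 8/7.
Sum = Δu · [r(1.75) + r(2.25) + r(2.75) + ...].
Sum ≈ 4.7229.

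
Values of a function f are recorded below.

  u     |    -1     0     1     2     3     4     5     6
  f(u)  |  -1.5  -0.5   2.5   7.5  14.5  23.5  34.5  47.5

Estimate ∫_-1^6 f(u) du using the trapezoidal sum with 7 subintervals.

Δu = 1.
T_7 = (1/2)·[(-1.5) + 2·(-0.5) + 2·2.5 + 2·7.5 + 2·14.5 + 2·23.5 + 2·34.5 + 47.5] = 105.

105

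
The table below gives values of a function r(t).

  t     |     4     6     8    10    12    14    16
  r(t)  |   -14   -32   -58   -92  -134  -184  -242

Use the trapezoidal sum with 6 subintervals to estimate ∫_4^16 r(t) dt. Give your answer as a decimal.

-1256

Δt = 2.
T_6 = (2/2)·[(-14) + 2·(-32) + 2·(-58) + 2·(-92) + 2·(-134) + 2·(-184) + (-242)] = -1256.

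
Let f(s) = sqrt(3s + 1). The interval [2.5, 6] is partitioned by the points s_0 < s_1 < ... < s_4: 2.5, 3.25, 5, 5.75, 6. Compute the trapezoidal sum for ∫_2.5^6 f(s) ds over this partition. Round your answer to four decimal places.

Subinterval widths: 0.75, 1.75, 0.75, 0.25.
f(2.5) ≈ 2.9155, f(3.25) ≈ 3.2787, f(5) ≈ 4.0000, f(5.75) ≈ 4.2720, f(6) ≈ 4.3589.
On each subinterval the trapezoid contributes (Δs_i/2)·[f(s_{i-1}) + f(s_i)].
Sum ≈ 12.8726.

12.8726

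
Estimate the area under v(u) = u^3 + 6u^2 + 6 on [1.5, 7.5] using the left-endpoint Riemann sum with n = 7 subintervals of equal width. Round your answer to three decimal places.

1358.862

Δu = (7.5 − 1.5)/7 = 6/7.
Left endpoints: 1.5, 33/14, 45/14, 57/14, 69/14, 81/14, 93/14.
v(1.5) = 22.875, v(33/14) = 143877/2744, v(45/14) = 277689/2744, v(57/14) = 474573/2744, v(69/14) = 744897/2744, v(81/14) = 1099029/2744, v(93/14) = 1547337/2744.
Sum = Δu · [v(1.5) + v(33/14) + v(45/14) + ...].
Sum ≈ 1358.862.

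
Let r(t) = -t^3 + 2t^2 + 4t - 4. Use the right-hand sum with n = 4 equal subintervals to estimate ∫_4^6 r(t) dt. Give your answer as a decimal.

Δt = (6 − 4)/4 = 0.5.
Right endpoints: 4.5, 5, 5.5, 6.
r(4.5) = -36.625, r(5) = -59, r(5.5) = -87.875, r(6) = -124.
Sum = Δt · [r(4.5) + r(5) + r(5.5) + r(6)].
Sum = -153.75.

-153.75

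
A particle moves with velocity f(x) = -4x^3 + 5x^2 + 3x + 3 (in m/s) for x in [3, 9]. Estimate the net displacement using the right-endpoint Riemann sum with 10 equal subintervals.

Δx = (9 − 3)/10 = 0.6.
Right endpoints: 3.6, 4.2, 4.8, 5.4, 6, 6.6, 7.2, 7.8, 8.4, 9.
f(3.6) = -108.024, f(4.2) = -192.552, f(4.8) = -309.768, f(5.4) = -464.856, f(6) = -663, f(6.6) = -909.384, f(7.2) = -1209.192, f(7.8) = -1567.608, f(8.4) = -1989.816, f(9) = -2481.
Sum = Δx · [f(3.6) + f(4.2) + f(4.8) + ...].
Sum = -5937.12.

-5937.12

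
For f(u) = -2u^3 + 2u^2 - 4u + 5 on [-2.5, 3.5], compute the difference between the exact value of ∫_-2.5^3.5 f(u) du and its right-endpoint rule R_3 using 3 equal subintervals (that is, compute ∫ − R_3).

133

Exact integral: ∫_-2.5^3.5 f(u) du = 1.5.
R_3 = -131.5.
Error = 1.5 − (-131.5) = 133.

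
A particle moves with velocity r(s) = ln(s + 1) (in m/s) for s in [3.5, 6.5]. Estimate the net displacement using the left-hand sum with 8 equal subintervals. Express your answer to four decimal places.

5.2466

Δs = (6.5 − 3.5)/8 = 0.375.
Left endpoints: 3.5, 3.875, 4.25, 4.625, 5, 5.375, 5.75, 6.125.
r(3.5) ≈ 1.5041, r(3.875) ≈ 1.5841, r(4.25) ≈ 1.6582, r(4.625) ≈ 1.7272, r(5) ≈ 1.7918, r(5.375) ≈ 1.8524, r(5.75) ≈ 1.9095, r(6.125) ≈ 1.9636.
Sum = Δs · [r(3.5) + r(3.875) + r(4.25) + ...].
Sum ≈ 5.2466.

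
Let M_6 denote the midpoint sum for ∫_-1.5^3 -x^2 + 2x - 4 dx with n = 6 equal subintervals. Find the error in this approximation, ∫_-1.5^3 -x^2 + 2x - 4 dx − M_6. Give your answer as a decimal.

Exact integral: ∫_-1.5^3 f(x) dx = -21.375.
M_6 = -21.1640625.
Error = -21.375 − (-21.1640625) = -0.2109375.

-0.2109375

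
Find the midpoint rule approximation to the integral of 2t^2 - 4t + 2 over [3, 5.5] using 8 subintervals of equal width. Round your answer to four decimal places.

Δt = (5.5 − 3)/8 = 0.3125.
Midpoints: 3.15625, 3.46875, 3.78125, 4.09375, 4.40625, 4.71875, 5.03125, 5.34375.
f(3.15625) = 4761/512, f(3.46875) = 6241/512, f(3.78125) = 7921/512, f(4.09375) = 9801/512, f(4.40625) = 11881/512, f(4.71875) = 14161/512, f(5.03125) = 16641/512, f(5.34375) = 19321/512.
Sum = Δt · [f(3.15625) + f(3.46875) + f(3.78125) + ...].
Sum ≈ 55.3760.

55.3760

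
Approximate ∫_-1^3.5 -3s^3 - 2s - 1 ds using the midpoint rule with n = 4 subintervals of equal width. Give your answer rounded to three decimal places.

-122.208

Δs = (3.5 − (-1))/4 = 1.125.
Midpoints: -0.4375, 0.6875, 1.8125, 2.9375.
f(-0.4375) = 517/4096, f(0.6875) = -13721/4096, f(1.8125) = -92111/4096, f(2.9375) = -339629/4096.
Sum = Δs · [f(-0.4375) + f(0.6875) + f(1.8125) + f(2.9375)].
Sum ≈ -122.208.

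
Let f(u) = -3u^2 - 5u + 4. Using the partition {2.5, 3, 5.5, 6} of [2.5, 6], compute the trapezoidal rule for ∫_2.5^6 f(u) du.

Subinterval widths: 0.5, 2.5, 0.5.
f(2.5) = -27.25, f(3) = -38, f(5.5) = -114.25, f(6) = -134.
On each subinterval the trapezoid contributes (Δu_i/2)·[f(u_{i-1}) + f(u_i)].
Sum = -268.6875.

-268.6875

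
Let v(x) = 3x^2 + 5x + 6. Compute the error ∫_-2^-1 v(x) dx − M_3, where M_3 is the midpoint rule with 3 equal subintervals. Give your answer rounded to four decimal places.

Exact integral: ∫_-2^-1 v(x) dx = 5.5.
M_3 ≈ 5.472222.
Error ≈ 5.5 − 5.472222 ≈ 0.0278.

0.0278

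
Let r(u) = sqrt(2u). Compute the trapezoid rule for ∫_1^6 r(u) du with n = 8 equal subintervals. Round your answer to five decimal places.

12.90008

Δu = (6 − 1)/8 = 0.625.
r(1) ≈ 1.41421, r(1.625) ≈ 1.80278, r(2.25) ≈ 2.12132, r(2.875) ≈ 2.39792, r(3.5) ≈ 2.64575, r(4.125) ≈ 2.87228, r(4.75) ≈ 3.08221, r(5.375) ≈ 3.27872, r(6) ≈ 3.46410.
T_8 = (Δu/2)·[r(u_0) + 2r(u_1) + ... + 2r(u_{7}) + r(u_8)].
Sum ≈ 12.90008.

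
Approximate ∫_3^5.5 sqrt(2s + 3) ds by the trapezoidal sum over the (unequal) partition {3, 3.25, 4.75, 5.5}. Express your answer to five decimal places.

Subinterval widths: 0.25, 1.5, 0.75.
f(3) ≈ 3.00000, f(3.25) ≈ 3.08221, f(4.75) ≈ 3.53553, f(5.5) ≈ 3.74166.
On each subinterval the trapezoid contributes (Δs_i/2)·[f(s_{i-1}) + f(s_i)].
Sum ≈ 8.45253.

8.45253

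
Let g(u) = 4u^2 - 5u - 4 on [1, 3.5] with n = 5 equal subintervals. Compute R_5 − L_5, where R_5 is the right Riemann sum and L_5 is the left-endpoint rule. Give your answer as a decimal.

R_5 = 26.25.
L_5 = 10.
R_5 − L_5 = 16.25.

16.25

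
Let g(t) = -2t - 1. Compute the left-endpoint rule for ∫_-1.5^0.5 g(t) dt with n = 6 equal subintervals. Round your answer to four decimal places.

Δt = (0.5 − (-1.5))/6 = 1/3.
Left endpoints: -1.5, -7/6, -5/6, -0.5, -1/6, 1/6.
g(-1.5) = 2, g(-7/6) = 4/3, g(-5/6) = 2/3, g(-0.5) = 0, g(-1/6) = -2/3, g(1/6) = -4/3.
Sum = Δt · [g(-1.5) + g(-7/6) + g(-5/6) + ...].
Sum ≈ 0.6667.

0.6667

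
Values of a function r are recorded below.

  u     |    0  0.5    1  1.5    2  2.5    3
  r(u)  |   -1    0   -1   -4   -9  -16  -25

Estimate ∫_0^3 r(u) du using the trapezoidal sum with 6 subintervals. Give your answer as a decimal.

-21.5

Δu = 0.5.
T_6 = (0.5/2)·[(-1) + 2·0 + 2·(-1) + 2·(-4) + 2·(-9) + 2·(-16) + (-25)] = -21.5.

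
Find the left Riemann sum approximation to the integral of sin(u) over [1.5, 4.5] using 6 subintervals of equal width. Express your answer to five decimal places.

0.76940

Δu = (4.5 − 1.5)/6 = 0.5.
Left endpoints: 1.5, 2, 2.5, 3, 3.5, 4.
f(1.5) ≈ 0.99749, f(2) ≈ 0.90930, f(2.5) ≈ 0.59847, f(3) ≈ 0.14112, f(3.5) ≈ -0.35078, f(4) ≈ -0.75680.
Sum = Δu · [f(1.5) + f(2) + f(2.5) + ...].
Sum ≈ 0.76940.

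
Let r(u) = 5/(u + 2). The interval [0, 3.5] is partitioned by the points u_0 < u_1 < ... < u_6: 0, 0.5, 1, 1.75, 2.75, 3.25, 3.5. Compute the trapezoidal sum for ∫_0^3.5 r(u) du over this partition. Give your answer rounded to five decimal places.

5.09359

Subinterval widths: 0.5, 0.5, 0.75, 1, 0.5, 0.25.
r(0) = 2.5, r(0.5) = 2, r(1) = 5/3, r(1.75) = 4/3, r(2.75) = 20/19, r(3.25) = 20/21, r(3.5) = 10/11.
On each subinterval the trapezoid contributes (Δu_i/2)·[r(u_{i-1}) + r(u_i)].
Sum ≈ 5.09359.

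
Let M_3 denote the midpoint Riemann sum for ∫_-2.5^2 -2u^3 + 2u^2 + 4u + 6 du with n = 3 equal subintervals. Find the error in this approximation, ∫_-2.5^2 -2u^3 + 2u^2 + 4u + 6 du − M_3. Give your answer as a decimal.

Exact integral: ∫_-2.5^2 f(u) du = 49.78125.
M_3 = 46.828125.
Error = 49.78125 − 46.828125 = 2.953125.

2.953125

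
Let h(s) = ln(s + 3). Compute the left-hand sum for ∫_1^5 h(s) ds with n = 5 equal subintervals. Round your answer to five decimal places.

6.80644

Δs = (5 − 1)/5 = 0.8.
Left endpoints: 1, 1.8, 2.6, 3.4, 4.2.
h(1) ≈ 1.38629, h(1.8) ≈ 1.56862, h(2.6) ≈ 1.72277, h(3.4) ≈ 1.85630, h(4.2) ≈ 1.97408.
Sum = Δs · [h(1) + h(1.8) + h(2.6) + h(3.4) + h(4.2)].
Sum ≈ 6.80644.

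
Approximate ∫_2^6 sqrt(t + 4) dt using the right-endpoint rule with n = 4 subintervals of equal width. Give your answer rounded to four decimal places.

11.6365

Δt = (6 − 2)/4 = 1.
Right endpoints: 3, 4, 5, 6.
f(3) ≈ 2.6458, f(4) ≈ 2.8284, f(5) ≈ 3.0000, f(6) ≈ 3.1623.
Sum = Δt · [f(3) + f(4) + f(5) + f(6)].
Sum ≈ 11.6365.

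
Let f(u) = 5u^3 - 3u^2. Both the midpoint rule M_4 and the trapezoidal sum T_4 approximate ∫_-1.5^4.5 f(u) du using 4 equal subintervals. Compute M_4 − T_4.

M_4 = 389.8125.
T_4 = 455.625.
M_4 − T_4 = -65.8125.

-65.8125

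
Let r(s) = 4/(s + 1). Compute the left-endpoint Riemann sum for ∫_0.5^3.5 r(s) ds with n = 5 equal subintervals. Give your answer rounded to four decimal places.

4.9744

Δs = (3.5 − 0.5)/5 = 0.6.
Left endpoints: 0.5, 1.1, 1.7, 2.3, 2.9.
r(0.5) = 8/3, r(1.1) = 40/21, r(1.7) = 40/27, r(2.3) = 40/33, r(2.9) = 40/39.
Sum = Δs · [r(0.5) + r(1.1) + r(1.7) + r(2.3) + r(2.9)].
Sum ≈ 4.9744.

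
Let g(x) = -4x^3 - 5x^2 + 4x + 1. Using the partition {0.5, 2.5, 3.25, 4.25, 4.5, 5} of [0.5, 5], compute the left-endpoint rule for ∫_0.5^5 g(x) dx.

-553.90625

Subinterval widths: 2, 0.75, 1, 0.25, 0.5.
Left endpoints: 0.5, 2.5, 3.25, 4.25, 4.5.
g(0.5) = 1.25, g(2.5) = -82.75, g(3.25) = -176.125, g(4.25) = -379.375, g(4.5) = -446.75.
Sum = Σ Δx_i · g(x_i).
Sum = -553.90625.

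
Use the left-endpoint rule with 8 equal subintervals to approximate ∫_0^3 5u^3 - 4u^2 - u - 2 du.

Δu = (3 − 0)/8 = 0.375.
Left endpoints: 0, 0.375, 0.75, 1.125, 1.5, 1.875, 2.25, 2.625.
f(0) = -2, f(0.375) = -1369/512, f(0.75) = -2.890625, f(1.125) = -547/512, f(1.5) = 4.375, f(1.875) = 7691/512, f(2.25) = 32.453125, f(2.625) = 29825/512.
Sum = Δu · [f(0) + f(0.375) + f(0.75) + ...].
Sum = 38.05078125.

38.05078125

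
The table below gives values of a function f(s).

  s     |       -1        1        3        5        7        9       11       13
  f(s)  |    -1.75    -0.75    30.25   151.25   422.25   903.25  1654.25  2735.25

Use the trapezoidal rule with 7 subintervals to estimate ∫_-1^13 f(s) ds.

Δs = 2.
T_7 = (2/2)·[(-1.75) + 2·(-0.75) + 2·30.25 + 2·151.25 + 2·422.25 + 2·903.25 + 2·1654.25 + 2735.25] = 9054.5.

9054.5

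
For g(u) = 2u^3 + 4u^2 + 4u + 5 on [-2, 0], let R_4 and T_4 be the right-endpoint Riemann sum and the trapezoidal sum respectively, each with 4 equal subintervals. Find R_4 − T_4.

R_4 = 6.5.
T_4 = 4.5.
R_4 − T_4 = 2.

2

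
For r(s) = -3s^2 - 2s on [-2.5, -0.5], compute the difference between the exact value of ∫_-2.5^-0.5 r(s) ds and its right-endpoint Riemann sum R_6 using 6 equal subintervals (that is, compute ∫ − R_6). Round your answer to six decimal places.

-2.222222

Exact integral: ∫_-2.5^-0.5 r(s) ds = -9.5.
R_6 ≈ -7.27777778.
Error ≈ -9.5 − (-7.27777778) ≈ -2.222222.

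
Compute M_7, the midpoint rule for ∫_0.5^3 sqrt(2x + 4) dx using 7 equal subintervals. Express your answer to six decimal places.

6.814841

Δx = (3 − 0.5)/7 = 5/14.
Midpoints: 19/28, 29/28, 39/28, 1.75, 59/28, 69/28, 79/28.
f(19/28) ≈ 2.314550, f(29/28) ≈ 2.464027, f(39/28) ≈ 2.604940, f(1.75) ≈ 2.738613, f(59/28) ≈ 2.866058, f(69/28) ≈ 2.988072, f(79/28) ≈ 3.105295.
Sum = Δx · [f(19/28) + f(29/28) + f(39/28) + ...].
Sum ≈ 6.814841.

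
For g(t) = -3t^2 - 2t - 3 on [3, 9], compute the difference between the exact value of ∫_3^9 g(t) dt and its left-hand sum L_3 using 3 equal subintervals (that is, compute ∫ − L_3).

-216

Exact integral: ∫_3^9 g(t) dt = -792.
L_3 = -576.
Error = -792 − (-576) = -216.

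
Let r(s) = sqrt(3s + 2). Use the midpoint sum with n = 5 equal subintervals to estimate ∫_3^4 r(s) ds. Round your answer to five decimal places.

3.53349

Δs = (4 − 3)/5 = 0.2.
Midpoints: 3.1, 3.3, 3.5, 3.7, 3.9.
r(3.1) ≈ 3.36155, r(3.3) ≈ 3.44964, r(3.5) ≈ 3.53553, r(3.7) ≈ 3.61939, r(3.9) ≈ 3.70135.
Sum = Δs · [r(3.1) + r(3.3) + r(3.5) + r(3.7) + r(3.9)].
Sum ≈ 3.53349.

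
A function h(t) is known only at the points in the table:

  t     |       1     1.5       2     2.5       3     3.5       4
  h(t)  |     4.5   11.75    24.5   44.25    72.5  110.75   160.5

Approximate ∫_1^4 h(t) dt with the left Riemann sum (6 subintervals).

134.125

Δt = 0.5.
Sum = 0.5·[4.5 + 11.75 + 24.5 + 44.25 + 72.5 + 110.75] = 134.125.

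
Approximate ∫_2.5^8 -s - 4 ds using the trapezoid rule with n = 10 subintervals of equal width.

Δs = (8 − 2.5)/10 = 0.55.
f(2.5) = -6.5, f(3.05) = -7.05, f(3.6) = -7.6, f(4.15) = -8.15, f(4.7) = -8.7, f(5.25) = -9.25, f(5.8) = -9.8, f(6.35) = -10.35, f(6.9) = -10.9, f(7.45) = -11.45, f(8) = -12.
T_10 = (Δs/2)·[f(s_0) + 2f(s_1) + ... + 2f(s_{9}) + f(s_10)].
Sum = -50.875.

-50.875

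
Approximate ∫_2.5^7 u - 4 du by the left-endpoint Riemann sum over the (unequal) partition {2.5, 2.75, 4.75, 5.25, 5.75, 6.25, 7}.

0.6875

Subinterval widths: 0.25, 2, 0.5, 0.5, 0.5, 0.75.
Left endpoints: 2.5, 2.75, 4.75, 5.25, 5.75, 6.25.
f(2.5) = -1.5, f(2.75) = -1.25, f(4.75) = 0.75, f(5.25) = 1.25, f(5.75) = 1.75, f(6.25) = 2.25.
Sum = Σ Δu_i · f(u_i).
Sum = 0.6875.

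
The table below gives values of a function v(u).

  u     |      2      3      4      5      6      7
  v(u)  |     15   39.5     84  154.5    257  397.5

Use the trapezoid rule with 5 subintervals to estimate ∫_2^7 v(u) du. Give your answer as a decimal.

741.25

Δu = 1.
T_5 = (1/2)·[15 + 2·39.5 + 2·84 + 2·154.5 + 2·257 + 397.5] = 741.25.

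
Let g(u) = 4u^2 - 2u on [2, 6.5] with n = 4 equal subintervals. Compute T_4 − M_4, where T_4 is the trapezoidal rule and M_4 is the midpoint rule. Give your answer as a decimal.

5.6953125

T_4 = 321.046875.
M_4 = 315.3515625.
T_4 − M_4 = 5.6953125.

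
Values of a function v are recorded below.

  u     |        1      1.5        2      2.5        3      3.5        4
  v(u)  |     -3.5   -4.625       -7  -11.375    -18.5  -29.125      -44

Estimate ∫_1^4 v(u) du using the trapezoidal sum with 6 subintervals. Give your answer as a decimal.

-47.1875

Δu = 0.5.
T_6 = (0.5/2)·[(-3.5) + 2·(-4.625) + 2·(-7) + 2·(-11.375) + 2·(-18.5) + 2·(-29.125) + (-44)] = -47.1875.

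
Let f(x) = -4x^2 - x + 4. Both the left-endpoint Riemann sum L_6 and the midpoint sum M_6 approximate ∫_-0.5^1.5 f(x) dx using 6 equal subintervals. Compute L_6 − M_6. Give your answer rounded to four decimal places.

1.4444

L_6 ≈ 3.851852.
M_6 ≈ 2.407407.
L_6 − M_6 ≈ 1.4444.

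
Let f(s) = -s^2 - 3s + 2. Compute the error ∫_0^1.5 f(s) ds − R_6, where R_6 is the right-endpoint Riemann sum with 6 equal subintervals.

0.859375

Exact integral: ∫_0^1.5 f(s) ds = -1.5.
R_6 = -2.359375.
Error = -1.5 − (-2.359375) = 0.859375.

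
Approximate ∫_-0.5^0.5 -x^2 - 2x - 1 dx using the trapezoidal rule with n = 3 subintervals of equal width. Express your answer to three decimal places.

-1.102

Δx = (0.5 − (-0.5))/3 = 1/3.
f(-0.5) = -0.25, f(-1/6) = -25/36, f(1/6) = -49/36, f(0.5) = -2.25.
T_3 = (Δx/2)·[f(x_0) + 2f(x_1) + 2f(x_2) + f(x_3)].
Sum ≈ -1.102.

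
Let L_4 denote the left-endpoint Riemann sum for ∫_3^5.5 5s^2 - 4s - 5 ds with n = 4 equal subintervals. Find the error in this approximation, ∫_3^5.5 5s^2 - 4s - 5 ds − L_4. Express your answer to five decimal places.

Exact integral: ∫_3^5.5 f(s) ds ≈ 177.2916667.
L_4 = 148.02734375.
Error ≈ 177.2916667 − 148.02734375 ≈ 29.26432.

29.26432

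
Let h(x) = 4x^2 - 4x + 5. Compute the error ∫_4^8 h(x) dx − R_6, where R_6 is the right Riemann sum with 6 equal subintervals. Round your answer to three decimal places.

Exact integral: ∫_4^8 h(x) dx ≈ 521.33333.
R_6 ≈ 581.18519.
Error ≈ 521.33333 − 581.18519 ≈ -59.852.

-59.852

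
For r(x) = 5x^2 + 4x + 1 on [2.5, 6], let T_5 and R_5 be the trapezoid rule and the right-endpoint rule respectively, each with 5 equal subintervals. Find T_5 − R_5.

T_5 = 398.3875.
R_5 = 455.35.
T_5 − R_5 = -56.9625.

-56.9625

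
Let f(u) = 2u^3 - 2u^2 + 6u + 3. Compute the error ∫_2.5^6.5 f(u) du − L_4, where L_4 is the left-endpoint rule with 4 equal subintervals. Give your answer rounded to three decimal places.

Exact integral: ∫_2.5^6.5 f(u) du ≈ 820.33333.
L_4 = 602.
Error ≈ 820.33333 − 602 ≈ 218.333.

218.333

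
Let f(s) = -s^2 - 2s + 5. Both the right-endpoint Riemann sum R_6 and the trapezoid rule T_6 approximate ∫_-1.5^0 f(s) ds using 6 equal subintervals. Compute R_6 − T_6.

-0.09375

R_6 = 8.515625.
T_6 = 8.609375.
R_6 − T_6 = -0.09375.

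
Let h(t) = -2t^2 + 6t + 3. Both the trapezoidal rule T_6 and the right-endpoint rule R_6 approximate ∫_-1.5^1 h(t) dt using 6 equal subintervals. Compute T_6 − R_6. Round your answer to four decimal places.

-3.6458

T_6 ≈ 0.688657.
R_6 ≈ 4.334491.
T_6 − R_6 ≈ -3.6458.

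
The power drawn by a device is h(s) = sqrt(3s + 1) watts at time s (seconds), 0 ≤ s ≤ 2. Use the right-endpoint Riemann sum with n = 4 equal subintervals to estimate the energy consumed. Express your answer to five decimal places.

Δs = (2 − 0)/4 = 0.5.
Right endpoints: 0.5, 1, 1.5, 2.
h(0.5) ≈ 1.58114, h(1) ≈ 2.00000, h(1.5) ≈ 2.34521, h(2) ≈ 2.64575.
Sum = Δs · [h(0.5) + h(1) + h(1.5) + h(2)].
Sum ≈ 4.28605.

4.28605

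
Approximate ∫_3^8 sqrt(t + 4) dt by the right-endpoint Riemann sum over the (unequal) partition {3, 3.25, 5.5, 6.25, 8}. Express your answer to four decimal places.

16.0715

Subinterval widths: 0.25, 2.25, 0.75, 1.75.
Right endpoints: 3.25, 5.5, 6.25, 8.
f(3.25) ≈ 2.6926, f(5.5) ≈ 3.0822, f(6.25) ≈ 3.2016, f(8) ≈ 3.4641.
Sum = Σ Δt_i · f(t_i).
Sum ≈ 16.0715.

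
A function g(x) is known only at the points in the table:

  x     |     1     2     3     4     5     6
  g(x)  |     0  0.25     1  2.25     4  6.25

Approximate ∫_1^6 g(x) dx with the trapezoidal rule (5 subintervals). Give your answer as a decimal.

10.625

Δx = 1.
T_5 = (1/2)·[0 + 2·0.25 + 2·1 + 2·2.25 + 2·4 + 6.25] = 10.625.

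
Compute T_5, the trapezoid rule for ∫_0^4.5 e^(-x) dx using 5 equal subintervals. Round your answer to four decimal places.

1.0548

Δx = (4.5 − 0)/5 = 0.9.
f(0) ≈ 1.0000, f(0.9) ≈ 0.4066, f(1.8) ≈ 0.1653, f(2.7) ≈ 0.0672, f(3.6) ≈ 0.0273, f(4.5) ≈ 0.0111.
T_5 = (Δx/2)·[f(x_0) + 2f(x_1) + ... + 2f(x_{4}) + f(x_5)].
Sum ≈ 1.0548.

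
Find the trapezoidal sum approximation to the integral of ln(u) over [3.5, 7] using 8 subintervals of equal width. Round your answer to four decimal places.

5.7344

Δu = (7 − 3.5)/8 = 0.4375.
f(3.5) ≈ 1.2528, f(3.9375) ≈ 1.3705, f(4.375) ≈ 1.4759, f(4.8125) ≈ 1.5712, f(5.25) ≈ 1.6582, f(5.6875) ≈ 1.7383, f(6.125) ≈ 1.8124, f(6.5625) ≈ 1.8814, f(7) ≈ 1.9459.
T_8 = (Δu/2)·[f(u_0) + 2f(u_1) + ... + 2f(u_{7}) + f(u_8)].
Sum ≈ 5.7344.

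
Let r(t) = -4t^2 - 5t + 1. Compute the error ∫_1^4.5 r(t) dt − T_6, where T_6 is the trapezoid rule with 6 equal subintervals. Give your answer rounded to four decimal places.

0.7940

Exact integral: ∫_1^4.5 r(t) dt ≈ -164.791667.
T_6 ≈ -165.585648.
Error ≈ -164.791667 − (-165.585648) ≈ 0.7940.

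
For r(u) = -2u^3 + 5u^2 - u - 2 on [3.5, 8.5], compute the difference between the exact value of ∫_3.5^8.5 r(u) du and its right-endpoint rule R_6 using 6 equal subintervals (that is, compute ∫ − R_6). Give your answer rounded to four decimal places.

Exact integral: ∫_3.5^8.5 r(u) du ≈ -1622.916667.
R_6 ≈ -1993.981481.
Error ≈ -1622.916667 − (-1993.981481) ≈ 371.0648.

371.0648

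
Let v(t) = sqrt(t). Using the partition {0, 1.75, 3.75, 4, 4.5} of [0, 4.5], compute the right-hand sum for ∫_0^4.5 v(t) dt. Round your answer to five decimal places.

Subinterval widths: 1.75, 2, 0.25, 0.5.
Right endpoints: 1.75, 3.75, 4, 4.5.
v(1.75) ≈ 1.32288, v(3.75) ≈ 1.93649, v(4) ≈ 2.00000, v(4.5) ≈ 2.12132.
Sum = Σ Δt_i · v(t_i).
Sum ≈ 7.74868.

7.74868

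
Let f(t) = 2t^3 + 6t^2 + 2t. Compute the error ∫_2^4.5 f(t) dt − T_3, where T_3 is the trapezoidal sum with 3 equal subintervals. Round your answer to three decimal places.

Exact integral: ∫_2^4.5 f(t) dt = 379.53125.
T_3 ≈ 386.90972.
Error ≈ 379.53125 − 386.90972 ≈ -7.378.

-7.378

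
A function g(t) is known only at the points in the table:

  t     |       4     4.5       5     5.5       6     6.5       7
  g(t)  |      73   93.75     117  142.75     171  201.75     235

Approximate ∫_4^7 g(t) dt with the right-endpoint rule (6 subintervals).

480.625

Δt = 0.5.
Sum = 0.5·[93.75 + 117 + 142.75 + 171 + 201.75 + 235] = 480.625.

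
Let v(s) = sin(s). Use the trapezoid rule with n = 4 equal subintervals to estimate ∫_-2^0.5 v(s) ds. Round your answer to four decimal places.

Δs = (0.5 − (-2))/4 = 0.625.
v(-2) ≈ -0.9093, v(-1.375) ≈ -0.9809, v(-0.75) ≈ -0.6816, v(-0.125) ≈ -0.1247, v(0.5) ≈ 0.4794.
T_4 = (Δs/2)·[v(s_0) + 2v(s_1) + 2v(s_2) + 2v(s_3) + v(s_4)].
Sum ≈ -1.2513.

-1.2513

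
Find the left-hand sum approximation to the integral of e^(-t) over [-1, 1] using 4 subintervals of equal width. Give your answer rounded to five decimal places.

Δt = (1 − (-1))/4 = 0.5.
Left endpoints: -1, -0.5, 0, 0.5.
f(-1) ≈ 2.71828, f(-0.5) ≈ 1.64872, f(0) ≈ 1.00000, f(0.5) ≈ 0.60653.
Sum = Δt · [f(-1) + f(-0.5) + f(0) + f(0.5)].
Sum ≈ 2.98677.

2.98677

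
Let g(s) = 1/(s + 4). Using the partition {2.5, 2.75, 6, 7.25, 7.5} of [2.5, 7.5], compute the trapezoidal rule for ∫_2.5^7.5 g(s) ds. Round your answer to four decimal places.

0.5810

Subinterval widths: 0.25, 3.25, 1.25, 0.25.
g(2.5) = 2/13, g(2.75) = 4/27, g(6) = 0.1, g(7.25) = 4/45, g(7.5) = 2/23.
On each subinterval the trapezoid contributes (Δs_i/2)·[g(s_{i-1}) + g(s_i)].
Sum ≈ 0.5810.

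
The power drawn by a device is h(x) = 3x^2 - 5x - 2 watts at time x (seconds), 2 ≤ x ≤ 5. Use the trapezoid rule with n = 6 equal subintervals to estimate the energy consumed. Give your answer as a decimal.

Δx = (5 − 2)/6 = 0.5.
h(2) = 0, h(2.5) = 4.25, h(3) = 10, h(3.5) = 17.25, h(4) = 26, h(4.5) = 36.25, h(5) = 48.
T_6 = (Δx/2)·[h(x_0) + 2h(x_1) + ... + 2h(x_{5}) + h(x_6)].
Sum = 58.875.

58.875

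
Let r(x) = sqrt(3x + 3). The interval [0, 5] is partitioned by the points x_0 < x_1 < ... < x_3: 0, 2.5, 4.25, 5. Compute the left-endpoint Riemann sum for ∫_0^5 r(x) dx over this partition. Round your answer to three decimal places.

12.977

Subinterval widths: 2.5, 1.75, 0.75.
Left endpoints: 0, 2.5, 4.25.
r(0) ≈ 1.732, r(2.5) ≈ 3.240, r(4.25) ≈ 3.969.
Sum = Σ Δx_i · r(x_i).
Sum ≈ 12.977.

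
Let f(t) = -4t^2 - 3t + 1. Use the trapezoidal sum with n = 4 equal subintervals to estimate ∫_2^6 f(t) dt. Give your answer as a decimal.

Δt = (6 − 2)/4 = 1.
f(2) = -21, f(3) = -44, f(4) = -75, f(5) = -114, f(6) = -161.
T_4 = (Δt/2)·[f(t_0) + 2f(t_1) + 2f(t_2) + 2f(t_3) + f(t_4)].
Sum = -324.

-324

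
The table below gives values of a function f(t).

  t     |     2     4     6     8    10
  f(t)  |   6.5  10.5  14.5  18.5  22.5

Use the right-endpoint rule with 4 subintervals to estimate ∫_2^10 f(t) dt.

132

Δt = 2.
Sum = 2·[10.5 + 14.5 + 18.5 + 22.5] = 132.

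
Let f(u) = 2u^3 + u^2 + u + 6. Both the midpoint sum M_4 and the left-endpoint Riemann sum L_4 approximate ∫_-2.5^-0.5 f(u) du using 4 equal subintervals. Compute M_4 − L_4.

M_4 = -5.
L_4 = -12.75.
M_4 − L_4 = 7.75.

7.75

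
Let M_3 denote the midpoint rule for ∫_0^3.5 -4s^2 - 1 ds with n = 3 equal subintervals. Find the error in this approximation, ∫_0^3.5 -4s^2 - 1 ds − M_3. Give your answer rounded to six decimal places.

-1.587963

Exact integral: ∫_0^3.5 f(s) ds ≈ -60.66666667.
M_3 ≈ -59.07870370.
Error ≈ -60.66666667 − (-59.07870370) ≈ -1.587963.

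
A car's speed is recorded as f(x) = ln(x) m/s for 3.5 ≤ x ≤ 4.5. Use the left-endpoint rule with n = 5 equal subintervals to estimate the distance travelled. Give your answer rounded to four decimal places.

1.3583

Δx = (4.5 − 3.5)/5 = 0.2.
Left endpoints: 3.5, 3.7, 3.9, 4.1, 4.3.
f(3.5) ≈ 1.2528, f(3.7) ≈ 1.3083, f(3.9) ≈ 1.3610, f(4.1) ≈ 1.4110, f(4.3) ≈ 1.4586.
Sum = Δx · [f(3.5) + f(3.7) + f(3.9) + f(4.1) + f(4.3)].
Sum ≈ 1.3583.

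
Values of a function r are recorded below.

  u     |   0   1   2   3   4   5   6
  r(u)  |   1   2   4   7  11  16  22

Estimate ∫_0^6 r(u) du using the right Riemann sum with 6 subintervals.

Δu = 1.
Sum = 1·[2 + 4 + 7 + 11 + 16 + 22] = 62.

62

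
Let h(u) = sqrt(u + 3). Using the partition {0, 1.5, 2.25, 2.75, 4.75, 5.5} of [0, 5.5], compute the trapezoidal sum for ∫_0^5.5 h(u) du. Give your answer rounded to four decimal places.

Subinterval widths: 1.5, 0.75, 0.5, 2, 0.75.
h(0) ≈ 1.7321, h(1.5) ≈ 2.1213, h(2.25) ≈ 2.2913, h(2.75) ≈ 2.3979, h(4.75) ≈ 2.7839, h(5.5) ≈ 2.9155.
On each subinterval the trapezoid contributes (Δu_i/2)·[h(u_{i-1}) + h(u_i)].
Sum ≈ 13.0361.

13.0361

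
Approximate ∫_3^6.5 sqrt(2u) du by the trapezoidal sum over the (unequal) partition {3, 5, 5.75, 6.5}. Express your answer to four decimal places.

10.6931

Subinterval widths: 2, 0.75, 0.75.
f(3) ≈ 2.4495, f(5) ≈ 3.1623, f(5.75) ≈ 3.3912, f(6.5) ≈ 3.6056.
On each subinterval the trapezoid contributes (Δu_i/2)·[f(u_{i-1}) + f(u_i)].
Sum ≈ 10.6931.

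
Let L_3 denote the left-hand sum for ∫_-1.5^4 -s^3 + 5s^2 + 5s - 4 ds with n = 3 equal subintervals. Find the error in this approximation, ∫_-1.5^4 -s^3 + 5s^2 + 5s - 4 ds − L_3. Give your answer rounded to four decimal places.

Exact integral: ∫_-1.5^4 f(s) ds ≈ 61.932292.
L_3 ≈ 39.314815.
Error ≈ 61.932292 − 39.314815 ≈ 22.6175.

22.6175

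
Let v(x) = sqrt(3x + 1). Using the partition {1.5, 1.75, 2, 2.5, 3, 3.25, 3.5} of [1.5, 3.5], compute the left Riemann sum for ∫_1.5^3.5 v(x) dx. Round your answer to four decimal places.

Subinterval widths: 0.25, 0.25, 0.5, 0.5, 0.25, 0.25.
Left endpoints: 1.5, 1.75, 2, 2.5, 3, 3.25.
v(1.5) ≈ 2.3452, v(1.75) ≈ 2.5000, v(2) ≈ 2.6458, v(2.5) ≈ 2.9155, v(3) ≈ 3.1623, v(3.25) ≈ 3.2787.
Sum = Σ Δx_i · v(x_i).
Sum ≈ 5.6022.

5.6022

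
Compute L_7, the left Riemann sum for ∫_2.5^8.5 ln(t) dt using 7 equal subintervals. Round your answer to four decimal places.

Δt = (8.5 − 2.5)/7 = 6/7.
Left endpoints: 2.5, 47/14, 59/14, 71/14, 83/14, 95/14, 107/14.
f(2.5) ≈ 0.9163, f(47/14) ≈ 1.2111, f(59/14) ≈ 1.4385, f(71/14) ≈ 1.6236, f(83/14) ≈ 1.7798, f(95/14) ≈ 1.9148, f(107/14) ≈ 2.0338.
Sum = Δt · [f(2.5) + f(47/14) + f(59/14) + ...].
Sum ≈ 9.3582.

9.3582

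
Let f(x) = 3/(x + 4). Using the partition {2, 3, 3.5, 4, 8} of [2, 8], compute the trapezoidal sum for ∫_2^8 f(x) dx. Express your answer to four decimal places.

2.1152

Subinterval widths: 1, 0.5, 0.5, 4.
f(2) = 0.5, f(3) = 3/7, f(3.5) = 0.4, f(4) = 0.375, f(8) = 0.25.
On each subinterval the trapezoid contributes (Δx_i/2)·[f(x_{i-1}) + f(x_i)].
Sum ≈ 2.1152.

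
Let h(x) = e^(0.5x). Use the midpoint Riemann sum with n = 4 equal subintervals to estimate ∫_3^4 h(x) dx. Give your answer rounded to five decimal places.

Δx = (4 − 3)/4 = 0.25.
Midpoints: 3.125, 3.375, 3.625, 3.875.
h(3.125) ≈ 4.77073, h(3.375) ≈ 5.40595, h(3.625) ≈ 6.12574, h(3.875) ≈ 6.94138.
Sum = Δx · [h(3.125) + h(3.375) + h(3.625) + h(3.875)].
Sum ≈ 5.81095.

5.81095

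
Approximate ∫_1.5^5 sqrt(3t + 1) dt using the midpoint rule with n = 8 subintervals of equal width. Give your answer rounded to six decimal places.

11.357961

Δt = (5 − 1.5)/8 = 0.4375.
Midpoints: 1.71875, 2.15625, 2.59375, 3.03125, 3.46875, 3.90625, 4.34375, 4.78125.
f(1.71875) ≈ 2.481179, f(2.15625) ≈ 2.732901, f(2.59375) ≈ 2.963317, f(3.03125) ≈ 3.177066, f(3.46875) ≈ 3.377314, f(3.90625) ≈ 3.566336, f(4.34375) ≈ 3.745831, f(4.78125) ≈ 3.917110.
Sum = Δt · [f(1.71875) + f(2.15625) + f(2.59375) + ...].
Sum ≈ 11.357961.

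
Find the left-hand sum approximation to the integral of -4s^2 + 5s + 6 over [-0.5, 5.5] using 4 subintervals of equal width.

-52.5

Δs = (5.5 − (-0.5))/4 = 1.5.
Left endpoints: -0.5, 1, 2.5, 4.
f(-0.5) = 2.5, f(1) = 7, f(2.5) = -6.5, f(4) = -38.
Sum = Δs · [f(-0.5) + f(1) + f(2.5) + f(4)].
Sum = -52.5.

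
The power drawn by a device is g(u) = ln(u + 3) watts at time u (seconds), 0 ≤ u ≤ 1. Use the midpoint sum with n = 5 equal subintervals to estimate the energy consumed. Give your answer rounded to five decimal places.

1.24948

Δu = (1 − 0)/5 = 0.2.
Midpoints: 0.1, 0.3, 0.5, 0.7, 0.9.
g(0.1) ≈ 1.13140, g(0.3) ≈ 1.19392, g(0.5) ≈ 1.25276, g(0.7) ≈ 1.30833, g(0.9) ≈ 1.36098.
Sum = Δu · [g(0.1) + g(0.3) + g(0.5) + g(0.7) + g(0.9)].
Sum ≈ 1.24948.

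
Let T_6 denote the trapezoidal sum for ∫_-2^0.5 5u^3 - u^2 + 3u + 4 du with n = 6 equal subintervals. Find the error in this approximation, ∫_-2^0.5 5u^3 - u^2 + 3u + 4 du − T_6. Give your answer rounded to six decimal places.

0.886140

Exact integral: ∫_-2^0.5 f(u) du ≈ -18.25520833.
T_6 ≈ -19.14134838.
Error ≈ -18.25520833 − (-19.14134838) ≈ 0.886140.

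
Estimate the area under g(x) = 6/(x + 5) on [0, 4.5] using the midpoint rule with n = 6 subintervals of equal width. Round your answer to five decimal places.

Δx = (4.5 − 0)/6 = 0.75.
Midpoints: 0.375, 1.125, 1.875, 2.625, 3.375, 4.125.
g(0.375) = 48/43, g(1.125) = 48/49, g(1.875) = 48/55, g(2.625) = 48/61, g(3.375) = 48/67, g(4.125) = 48/73.
Sum = Δx · [g(0.375) + g(1.125) + g(1.875) + ...].
Sum ≈ 3.84708.

3.84708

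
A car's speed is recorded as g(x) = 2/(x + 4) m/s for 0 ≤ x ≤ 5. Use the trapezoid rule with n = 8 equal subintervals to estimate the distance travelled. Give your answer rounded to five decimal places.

Δx = (5 − 0)/8 = 0.625.
g(0) = 0.5, g(0.625) = 16/37, g(1.25) = 8/21, g(1.875) = 16/47, g(2.5) = 4/13, g(3.125) = 16/57, g(3.75) = 8/31, g(4.375) = 16/67, g(5) = 2/9.
T_8 = (Δx/2)·[g(x_0) + 2g(x_1) + ... + 2g(x_{7}) + g(x_8)].
Sum ≈ 1.62512.

1.62512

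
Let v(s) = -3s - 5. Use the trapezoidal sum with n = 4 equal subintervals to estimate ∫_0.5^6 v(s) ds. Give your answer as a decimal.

-81.125

Δs = (6 − 0.5)/4 = 1.375.
v(0.5) = -6.5, v(1.875) = -10.625, v(3.25) = -14.75, v(4.625) = -18.875, v(6) = -23.
T_4 = (Δs/2)·[v(s_0) + 2v(s_1) + 2v(s_2) + 2v(s_3) + v(s_4)].
Sum = -81.125.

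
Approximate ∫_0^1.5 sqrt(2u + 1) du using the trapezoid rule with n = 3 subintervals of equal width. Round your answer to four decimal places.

Δu = (1.5 − 0)/3 = 0.5.
f(0) ≈ 1.0000, f(0.5) ≈ 1.4142, f(1) ≈ 1.7321, f(1.5) ≈ 2.0000.
T_3 = (Δu/2)·[f(u_0) + 2f(u_1) + 2f(u_2) + f(u_3)].
Sum ≈ 2.3231.

2.3231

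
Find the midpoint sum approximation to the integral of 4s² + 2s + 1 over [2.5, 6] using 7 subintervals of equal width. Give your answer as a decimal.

300.125

Δs = (6 − 2.5)/7 = 0.5.
Midpoints: 2.75, 3.25, 3.75, 4.25, 4.75, 5.25, 5.75.
f(2.75) = 36.75, f(3.25) = 49.75, f(3.75) = 64.75, f(4.25) = 81.75, f(4.75) = 100.75, f(5.25) = 121.75, f(5.75) = 144.75.
Sum = Δs · [f(2.75) + f(3.25) + f(3.75) + ...].
Sum = 300.125.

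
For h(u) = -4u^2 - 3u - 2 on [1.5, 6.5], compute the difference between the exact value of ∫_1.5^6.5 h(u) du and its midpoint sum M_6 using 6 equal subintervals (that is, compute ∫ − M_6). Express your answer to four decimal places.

Exact integral: ∫_1.5^6.5 h(u) du ≈ -431.666667.
M_6 ≈ -430.509259.
Error ≈ -431.666667 − (-430.509259) ≈ -1.1574.

-1.1574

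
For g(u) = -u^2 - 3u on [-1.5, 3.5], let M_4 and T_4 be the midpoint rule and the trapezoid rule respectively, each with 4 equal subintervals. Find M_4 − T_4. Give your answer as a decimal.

M_4 = -29.765625.
T_4 = -31.71875.
M_4 − T_4 = 1.953125.

1.953125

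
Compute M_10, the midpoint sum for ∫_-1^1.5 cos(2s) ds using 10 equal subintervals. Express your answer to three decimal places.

0.531

Δs = (1.5 − (-1))/10 = 0.25.
Midpoints: -0.875, -0.625, -0.375, -0.125, 0.125, 0.375, 0.625, 0.875, 1.125, 1.375.
f(-0.875) ≈ -0.178, f(-0.625) ≈ 0.315, f(-0.375) ≈ 0.732, f(-0.125) ≈ 0.969, f(0.125) ≈ 0.969, f(0.375) ≈ 0.732, f(0.625) ≈ 0.315, f(0.875) ≈ -0.178, f(1.125) ≈ -0.628, f(1.375) ≈ -0.924.
Sum = Δs · [f(-0.875) + f(-0.625) + f(-0.375) + ...].
Sum ≈ 0.531.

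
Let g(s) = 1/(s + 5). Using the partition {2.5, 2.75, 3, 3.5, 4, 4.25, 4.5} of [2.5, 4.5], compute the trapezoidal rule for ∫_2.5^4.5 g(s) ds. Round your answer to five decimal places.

0.23647

Subinterval widths: 0.25, 0.25, 0.5, 0.5, 0.25, 0.25.
g(2.5) = 2/15, g(2.75) = 4/31, g(3) = 0.125, g(3.5) = 2/17, g(4) = 1/9, g(4.25) = 4/37, g(4.5) = 2/19.
On each subinterval the trapezoid contributes (Δs_i/2)·[g(s_{i-1}) + g(s_i)].
Sum ≈ 0.23647.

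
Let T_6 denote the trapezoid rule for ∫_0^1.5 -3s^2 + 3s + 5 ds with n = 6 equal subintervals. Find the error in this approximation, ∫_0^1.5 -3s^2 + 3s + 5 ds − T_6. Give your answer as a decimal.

Exact integral: ∫_0^1.5 f(s) ds = 7.5.
T_6 = 7.453125.
Error = 7.5 − 7.453125 = 0.046875.

0.046875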